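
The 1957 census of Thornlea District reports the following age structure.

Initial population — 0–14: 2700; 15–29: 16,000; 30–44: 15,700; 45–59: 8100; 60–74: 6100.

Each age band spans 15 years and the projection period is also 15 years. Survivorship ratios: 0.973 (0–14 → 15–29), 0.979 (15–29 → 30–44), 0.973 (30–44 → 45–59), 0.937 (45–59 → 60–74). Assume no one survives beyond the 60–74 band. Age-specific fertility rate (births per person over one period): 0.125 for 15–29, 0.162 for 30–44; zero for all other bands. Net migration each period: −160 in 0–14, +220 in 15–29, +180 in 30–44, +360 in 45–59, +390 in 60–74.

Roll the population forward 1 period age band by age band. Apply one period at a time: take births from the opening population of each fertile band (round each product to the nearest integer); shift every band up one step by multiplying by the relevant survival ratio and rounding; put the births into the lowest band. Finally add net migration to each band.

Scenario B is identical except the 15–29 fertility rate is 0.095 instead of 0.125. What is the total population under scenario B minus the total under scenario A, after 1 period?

— Period 1 —
Births: 16000 × 0.125 = 2000 ; 15700 × 0.162 = 2543 — total 4543
15–29: 2700 × 0.973 = 2627
30–44: 16000 × 0.979 = 15664
45–59: 15700 × 0.973 = 15276
60–74: 8100 × 0.937 = 7590
Net migration: 0–14 − 160 → 4383; 15–29 + 220 → 2847; 30–44 + 180 → 15844; 45–59 + 360 → 15636; 60–74 + 390 → 7980
Population now: 0–14=4383, 15–29=2847, 30–44=15844, 45–59=15636, 60–74=7980
Scenario A total after 1 period: 46690
Scenario B projection —
— Period 1 —
Births: 16000 × 0.095 = 1520 ; 15700 × 0.162 = 2543 — total 4063
15–29: 2700 × 0.973 = 2627
30–44: 16000 × 0.979 = 15664
45–59: 15700 × 0.973 = 15276
60–74: 8100 × 0.937 = 7590
Net migration: 0–14 − 160 → 3903; 15–29 + 220 → 2847; 30–44 + 180 → 15844; 45–59 + 360 → 15636; 60–74 + 390 → 7980
Population now: 0–14=3903, 15–29=2847, 30–44=15844, 45–59=15636, 60–74=7980
Scenario B total after 1 period: 46210
Difference B − A = 46210 − 46690 = -480

-480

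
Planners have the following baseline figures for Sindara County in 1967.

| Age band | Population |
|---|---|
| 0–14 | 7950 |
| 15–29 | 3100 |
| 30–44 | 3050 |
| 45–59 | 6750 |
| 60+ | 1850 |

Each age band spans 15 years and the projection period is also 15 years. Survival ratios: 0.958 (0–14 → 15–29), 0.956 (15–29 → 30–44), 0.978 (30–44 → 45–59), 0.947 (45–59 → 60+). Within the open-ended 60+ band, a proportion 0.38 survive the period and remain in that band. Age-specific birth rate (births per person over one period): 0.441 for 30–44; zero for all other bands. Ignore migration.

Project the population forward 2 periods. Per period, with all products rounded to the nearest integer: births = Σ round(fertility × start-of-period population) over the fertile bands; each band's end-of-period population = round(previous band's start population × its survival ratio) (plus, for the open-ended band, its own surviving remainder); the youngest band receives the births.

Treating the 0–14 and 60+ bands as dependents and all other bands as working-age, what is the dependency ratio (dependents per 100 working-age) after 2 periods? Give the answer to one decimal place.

59.5

(Groups numbered youngest = 1 to oldest = 5.)
After projecting period 1:
Births: 3050 * 0.441 = 1345
Group 2: 7950 * 0.958 = 7616
Group 3: 3100 * 0.956 = 2964
Group 4: 3050 * 0.978 = 2983
Group 5: 6750 * 0.947 + 1850 * 0.38 = 6392 + 703 = 7095
→ [1345, 7616, 2964, 2983, 7095]
After projecting period 2:
Births: 2964 * 0.441 = 1307
Group 2: 1345 * 0.958 = 1289
Group 3: 7616 * 0.956 = 7281
Group 4: 2964 * 0.978 = 2899
Group 5: 2983 * 0.947 + 7095 * 0.38 = 2825 + 2696 = 5521
→ [1307, 1289, 7281, 2899, 5521]
Dependents (band 0–14 + band 60+) = 1307 + 5521 = 6828; working-age = 11469; ratio = 6828/11469 × 100 = 59.5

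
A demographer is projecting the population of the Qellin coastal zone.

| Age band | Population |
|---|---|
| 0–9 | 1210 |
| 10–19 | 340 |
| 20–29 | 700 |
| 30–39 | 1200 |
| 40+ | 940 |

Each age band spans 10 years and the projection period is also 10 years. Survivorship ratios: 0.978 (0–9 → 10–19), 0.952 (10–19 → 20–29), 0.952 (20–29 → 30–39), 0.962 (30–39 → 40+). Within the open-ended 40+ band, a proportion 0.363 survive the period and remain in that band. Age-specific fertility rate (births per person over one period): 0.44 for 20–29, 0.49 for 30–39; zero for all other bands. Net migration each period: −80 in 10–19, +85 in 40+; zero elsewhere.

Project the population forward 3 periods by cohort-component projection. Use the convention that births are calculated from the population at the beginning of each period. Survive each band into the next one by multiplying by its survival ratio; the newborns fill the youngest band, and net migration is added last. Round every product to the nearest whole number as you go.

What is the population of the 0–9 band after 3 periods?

Call the groups 1 to 5, youngest first.
[period 1]
Births: 700 * 0.44 = 308 ; 1200 * 0.49 = 588 → 896
Group 2: 1210 * 0.978 = 1183
Group 3: 340 * 0.952 = 324
Group 4: 700 * 0.952 = 666
Group 5: 1200 * 0.962 + 940 * 0.363 = 1154 + 341 = 1495
Net migration: Group 2 − 80 → 1103; Group 5 + 85 → 1580
Giving 896 / 1103 / 324 / 666 / 1580.
[period 2]
Births: 324 * 0.44 = 143 ; 666 * 0.49 = 326 → 469
Group 2: 896 * 0.978 = 876
Group 3: 1103 * 0.952 = 1050
Group 4: 324 * 0.952 = 308
Group 5: 666 * 0.962 + 1580 * 0.363 = 641 + 574 = 1215
Net migration: Group 2 − 80 → 796; Group 5 + 85 → 1300
Giving 469 / 796 / 1050 / 308 / 1300.
[period 3]
Births: 1050 * 0.44 = 462 ; 308 * 0.49 = 151 → 613
Group 2: 469 * 0.978 = 459
Group 3: 796 * 0.952 = 758
Group 4: 1050 * 0.952 = 1000
Group 5: 308 * 0.962 + 1300 * 0.363 = 296 + 472 = 768
Net migration: Group 2 − 80 → 379; Group 5 + 85 → 853
Giving 613 / 379 / 758 / 1000 / 853.

613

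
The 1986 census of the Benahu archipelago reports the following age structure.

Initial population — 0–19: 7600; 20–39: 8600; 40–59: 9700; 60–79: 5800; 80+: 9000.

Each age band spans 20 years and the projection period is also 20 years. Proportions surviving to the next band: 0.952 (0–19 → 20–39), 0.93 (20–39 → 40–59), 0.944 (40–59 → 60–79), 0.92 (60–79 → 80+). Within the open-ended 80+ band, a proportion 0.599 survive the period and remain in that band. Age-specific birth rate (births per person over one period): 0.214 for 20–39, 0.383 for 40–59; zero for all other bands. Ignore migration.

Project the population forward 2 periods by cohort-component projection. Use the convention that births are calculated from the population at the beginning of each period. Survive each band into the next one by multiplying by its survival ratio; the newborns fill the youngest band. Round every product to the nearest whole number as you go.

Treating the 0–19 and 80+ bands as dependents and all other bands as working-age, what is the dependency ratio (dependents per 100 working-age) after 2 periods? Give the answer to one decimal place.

99.5

Period 1:
Births: 8600 * 0.214 = 1840  |  9700 * 0.383 = 3715 → 5555
20–39: 7600 * 0.952 = 7235
40–59: 8600 * 0.93 = 7998
60–79: 9700 * 0.944 = 9157
80+: 5800 * 0.92 + 9000 * 0.599 = 5336 + 5391 = 10727
Population now: 0–19=5555, 20–39=7235, 40–59=7998, 60–79=9157, 80+=10727
Period 2:
Births: 7235 * 0.214 = 1548  |  7998 * 0.383 = 3063 → 4611
20–39: 5555 * 0.952 = 5288
40–59: 7235 * 0.93 = 6729
60–79: 7998 * 0.944 = 7550
80+: 9157 * 0.92 + 10727 * 0.599 = 8424 + 6425 = 14849
Population now: 0–19=4611, 20–39=5288, 40–59=6729, 60–79=7550, 80+=14849
Dependents (band 0–19 + band 80+) = 4611 + 14849 = 19460; working-age = 19567; ratio = 19460/19567 × 100 = 99.5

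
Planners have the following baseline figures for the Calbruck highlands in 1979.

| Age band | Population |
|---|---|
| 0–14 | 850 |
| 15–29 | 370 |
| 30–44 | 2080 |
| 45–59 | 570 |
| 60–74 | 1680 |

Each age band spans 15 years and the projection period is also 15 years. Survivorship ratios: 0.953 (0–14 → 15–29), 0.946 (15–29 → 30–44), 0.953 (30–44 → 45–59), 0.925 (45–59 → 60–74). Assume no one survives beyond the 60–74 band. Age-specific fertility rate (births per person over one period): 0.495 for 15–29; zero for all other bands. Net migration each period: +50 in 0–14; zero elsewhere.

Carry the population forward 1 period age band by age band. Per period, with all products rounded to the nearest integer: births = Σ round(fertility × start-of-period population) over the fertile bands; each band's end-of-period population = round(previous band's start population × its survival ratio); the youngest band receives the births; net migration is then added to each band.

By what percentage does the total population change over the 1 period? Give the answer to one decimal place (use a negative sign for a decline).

-29.7

Period 1:
Births: 370 × 0.495 = 183
15–29: 850 × 0.953 = 810
30–44: 370 × 0.946 = 350
45–59: 2080 × 0.953 = 1982
60–74: 570 × 0.925 = 527
Net migration: 0–14 + 50 → 233
Giving 233 / 810 / 350 / 1982 / 527.
Total: 5550 → 3902; change = -1648; percentage change = -29.7%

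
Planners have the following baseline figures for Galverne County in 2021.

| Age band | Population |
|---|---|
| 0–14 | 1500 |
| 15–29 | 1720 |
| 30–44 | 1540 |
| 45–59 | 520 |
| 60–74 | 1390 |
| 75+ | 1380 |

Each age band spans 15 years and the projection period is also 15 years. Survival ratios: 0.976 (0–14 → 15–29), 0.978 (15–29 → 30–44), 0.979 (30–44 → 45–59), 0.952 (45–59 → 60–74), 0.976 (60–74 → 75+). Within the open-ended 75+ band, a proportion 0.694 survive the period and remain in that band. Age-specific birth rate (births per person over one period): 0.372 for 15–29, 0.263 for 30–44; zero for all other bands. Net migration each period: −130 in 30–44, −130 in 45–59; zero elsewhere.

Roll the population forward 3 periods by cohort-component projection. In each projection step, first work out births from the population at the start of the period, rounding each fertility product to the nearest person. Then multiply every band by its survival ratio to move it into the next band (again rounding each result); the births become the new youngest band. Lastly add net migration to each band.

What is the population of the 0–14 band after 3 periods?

(Groups numbered youngest = 1 to oldest = 6.)
Period 1:
Births: 1720 * 0.372 = 640 ; 1540 * 0.263 = 405 — total 1045
Group 2: 1500 * 0.976 = 1464
Group 3: 1720 * 0.978 = 1682
Group 4: 1540 * 0.979 = 1508
Group 5: 520 * 0.952 = 495
Group 6: 1390 * 0.976 + 1380 * 0.694 = 1357 + 958 = 2315
Net migration: Group 3 − 130 → 1552; Group 4 − 130 → 1378
Population now: 0–14=1045, 15–29=1464, 30–44=1552, 45–59=1378, 60–74=495, 75+=2315
Period 2:
Births: 1464 * 0.372 = 545 ; 1552 * 0.263 = 408 — total 953
Group 2: 1045 * 0.976 = 1020
Group 3: 1464 * 0.978 = 1432
Group 4: 1552 * 0.979 = 1519
Group 5: 1378 * 0.952 = 1312
Group 6: 495 * 0.976 + 2315 * 0.694 = 483 + 1607 = 2090
Net migration: Group 3 − 130 → 1302; Group 4 − 130 → 1389
Population now: 0–14=953, 15–29=1020, 30–44=1302, 45–59=1389, 60–74=1312, 75+=2090
Period 3:
Births: 1020 * 0.372 = 379 ; 1302 * 0.263 = 342 — total 721
Group 2: 953 * 0.976 = 930
Group 3: 1020 * 0.978 = 998
Group 4: 1302 * 0.979 = 1275
Group 5: 1389 * 0.952 = 1322
Group 6: 1312 * 0.976 + 2090 * 0.694 = 1281 + 1450 = 2731
Net migration: Group 3 − 130 → 868; Group 4 − 130 → 1145
Population now: 0–14=721, 15–29=930, 30–44=868, 45–59=1145, 60–74=1322, 75+=2731

721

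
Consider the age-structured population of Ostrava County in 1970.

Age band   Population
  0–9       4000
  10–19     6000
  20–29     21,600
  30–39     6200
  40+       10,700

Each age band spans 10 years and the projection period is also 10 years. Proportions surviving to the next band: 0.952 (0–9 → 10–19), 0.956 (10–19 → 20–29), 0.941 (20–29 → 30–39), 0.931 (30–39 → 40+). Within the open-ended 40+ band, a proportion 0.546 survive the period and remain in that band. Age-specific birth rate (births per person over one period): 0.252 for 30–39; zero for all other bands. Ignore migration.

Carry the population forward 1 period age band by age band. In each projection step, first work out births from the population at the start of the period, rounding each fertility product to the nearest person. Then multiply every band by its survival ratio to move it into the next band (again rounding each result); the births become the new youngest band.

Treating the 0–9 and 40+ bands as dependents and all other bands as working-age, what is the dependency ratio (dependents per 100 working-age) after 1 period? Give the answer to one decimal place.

44.1

After projecting period 1:
Births: 6200 * 0.252 = 1562
10–19: 4000 * 0.952 = 3808
20–29: 6000 * 0.956 = 5736
30–39: 21600 * 0.941 = 20326
40+: 6200 * 0.931 + 10700 * 0.546 = 5772 + 5842 = 11614
Population now: 0–9=1562, 10–19=3808, 20–29=5736, 30–39=20326, 40+=11614
Dependents (band 0–9 + band 40+) = 1562 + 11614 = 13176; working-age = 29870; ratio = 13176/29870 × 100 = 44.1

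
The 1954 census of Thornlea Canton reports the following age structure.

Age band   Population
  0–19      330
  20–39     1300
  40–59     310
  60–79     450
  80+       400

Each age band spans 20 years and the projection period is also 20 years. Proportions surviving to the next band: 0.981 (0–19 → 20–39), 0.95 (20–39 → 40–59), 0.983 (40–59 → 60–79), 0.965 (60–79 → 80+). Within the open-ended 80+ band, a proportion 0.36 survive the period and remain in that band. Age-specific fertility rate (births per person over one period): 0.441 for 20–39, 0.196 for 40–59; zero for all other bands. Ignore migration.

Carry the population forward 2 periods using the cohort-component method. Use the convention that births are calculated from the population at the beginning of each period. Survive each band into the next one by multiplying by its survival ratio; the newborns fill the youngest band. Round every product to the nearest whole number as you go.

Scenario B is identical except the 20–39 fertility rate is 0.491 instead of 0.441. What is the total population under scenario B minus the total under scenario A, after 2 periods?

After projecting period 1:
Births: 1300 * 0.441 = 573  |  310 * 0.196 = 61 — total 634
20–39: 330 * 0.981 = 324
40–59: 1300 * 0.95 = 1235
60–79: 310 * 0.983 = 305
80+: 450 * 0.965 + 400 * 0.36 = 434 + 144 = 578
End of period: [634, 324, 1235, 305, 578]
After projecting period 2:
Births: 324 * 0.441 = 143  |  1235 * 0.196 = 242 — total 385
20–39: 634 * 0.981 = 622
40–59: 324 * 0.95 = 308
60–79: 1235 * 0.983 = 1214
80+: 305 * 0.965 + 578 * 0.36 = 294 + 208 = 502
End of period: [385, 622, 308, 1214, 502]
Scenario A total after 2 periods: 3031
Scenario B projection —
After projecting period 1:
Births: 1300 * 0.491 = 638  |  310 * 0.196 = 61 — total 699
20–39: 330 * 0.981 = 324
40–59: 1300 * 0.95 = 1235
60–79: 310 * 0.983 = 305
80+: 450 * 0.965 + 400 * 0.36 = 434 + 144 = 578
End of period: [699, 324, 1235, 305, 578]
After projecting period 2:
Births: 324 * 0.491 = 159  |  1235 * 0.196 = 242 — total 401
20–39: 699 * 0.981 = 686
40–59: 324 * 0.95 = 308
60–79: 1235 * 0.983 = 1214
80+: 305 * 0.965 + 578 * 0.36 = 294 + 208 = 502
End of period: [401, 686, 308, 1214, 502]
Scenario B total after 2 periods: 3111
Difference B − A = 3111 − 3031 = 80

80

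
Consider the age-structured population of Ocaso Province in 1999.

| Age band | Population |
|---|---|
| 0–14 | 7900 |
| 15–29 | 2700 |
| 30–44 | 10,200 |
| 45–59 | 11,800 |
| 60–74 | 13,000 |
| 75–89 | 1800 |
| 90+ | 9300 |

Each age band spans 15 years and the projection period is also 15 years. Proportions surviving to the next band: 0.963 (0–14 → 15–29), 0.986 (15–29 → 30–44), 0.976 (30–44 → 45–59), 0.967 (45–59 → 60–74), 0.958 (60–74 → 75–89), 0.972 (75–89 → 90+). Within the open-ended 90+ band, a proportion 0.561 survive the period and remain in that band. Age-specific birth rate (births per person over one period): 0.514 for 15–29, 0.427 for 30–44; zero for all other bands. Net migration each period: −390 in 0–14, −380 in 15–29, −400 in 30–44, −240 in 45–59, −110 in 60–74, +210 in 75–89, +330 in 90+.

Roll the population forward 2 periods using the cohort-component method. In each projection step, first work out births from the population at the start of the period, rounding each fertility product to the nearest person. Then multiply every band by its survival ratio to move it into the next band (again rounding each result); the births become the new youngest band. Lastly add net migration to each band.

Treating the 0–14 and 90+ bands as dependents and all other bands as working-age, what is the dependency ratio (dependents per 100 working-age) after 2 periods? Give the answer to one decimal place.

(Bands numbered youngest = 1 to oldest = 7.)
Period 1:
Births: 2700 × 0.514 = 1388 ; 10200 × 0.427 = 4355 — total 5743
Band 2: 7900 × 0.963 = 7608
Band 3: 2700 × 0.986 = 2662
Band 4: 10200 × 0.976 = 9955
Band 5: 11800 × 0.967 = 11411
Band 6: 13000 × 0.958 = 12454
Band 7: 1800 × 0.972 + 9300 × 0.561 = 1750 + 5217 = 6967
Net migration: Band 1 − 390 → 5353; Band 2 − 380 → 7228; Band 3 − 400 → 2262; Band 4 − 240 → 9715; Band 5 − 110 → 11301; Band 6 + 210 → 12664; Band 7 + 330 → 7297
Giving 5353 / 7228 / 2262 / 9715 / 11301 / 12664 / 7297.
Period 2:
Births: 7228 × 0.514 = 3715 ; 2262 × 0.427 = 966 — total 4681
Band 2: 5353 × 0.963 = 5155
Band 3: 7228 × 0.986 = 7127
Band 4: 2262 × 0.976 = 2208
Band 5: 9715 × 0.967 = 9394
Band 6: 11301 × 0.958 = 10826
Band 7: 12664 × 0.972 + 7297 × 0.561 = 12309 + 4094 = 16403
Net migration: Band 1 − 390 → 4291; Band 2 − 380 → 4775; Band 3 − 400 → 6727; Band 4 − 240 → 1968; Band 5 − 110 → 9284; Band 6 + 210 → 11036; Band 7 + 330 → 16733
Giving 4291 / 4775 / 6727 / 1968 / 9284 / 11036 / 16733.
Dependents (band 0–14 + band 90+) = 4291 + 16733 = 21024; working-age = 33790; ratio = 21024/33790 × 100 = 62.2

62.2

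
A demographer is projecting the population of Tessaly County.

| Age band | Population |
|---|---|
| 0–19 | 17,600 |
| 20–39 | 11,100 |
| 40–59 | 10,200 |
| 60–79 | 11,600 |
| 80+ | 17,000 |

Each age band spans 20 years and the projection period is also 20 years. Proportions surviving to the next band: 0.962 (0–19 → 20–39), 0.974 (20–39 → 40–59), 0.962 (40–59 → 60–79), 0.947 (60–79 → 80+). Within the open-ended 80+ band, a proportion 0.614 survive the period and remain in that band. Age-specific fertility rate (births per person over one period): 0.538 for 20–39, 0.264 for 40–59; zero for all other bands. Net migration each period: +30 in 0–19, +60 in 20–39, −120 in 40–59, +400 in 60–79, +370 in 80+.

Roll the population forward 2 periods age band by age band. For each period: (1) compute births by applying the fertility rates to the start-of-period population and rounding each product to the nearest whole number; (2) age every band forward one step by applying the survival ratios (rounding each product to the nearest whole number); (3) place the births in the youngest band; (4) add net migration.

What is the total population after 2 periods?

After projecting period 1:
Births: 11100 × 0.538 = 5972, 10200 × 0.264 = 2693 → 8665
20–39: 17600 × 0.962 = 16931
40–59: 11100 × 0.974 = 10811
60–79: 10200 × 0.962 = 9812
80+: 11600 × 0.947 + 17000 × 0.614 = 10985 + 10438 = 21423
Net migration: 0–19 + 30 → 8695; 20–39 + 60 → 16991; 40–59 − 120 → 10691; 60–79 + 400 → 10212; 80+ + 370 → 21793
Giving 8695 / 16991 / 10691 / 10212 / 21793.
After projecting period 2:
Births: 16991 × 0.538 = 9141, 10691 × 0.264 = 2822 → 11963
20–39: 8695 × 0.962 = 8365
40–59: 16991 × 0.974 = 16549
60–79: 10691 × 0.962 = 10285
80+: 10212 × 0.947 + 21793 × 0.614 = 9671 + 13381 = 23052
Net migration: 0–19 + 30 → 11993; 20–39 + 60 → 8425; 40–59 − 120 → 16429; 60–79 + 400 → 10685; 80+ + 370 → 23422
Giving 11993 / 8425 / 16429 / 10685 / 23422.
Total after period 2: 11993 + 8425 + 16429 + 10685 + 23422 = 70954

70954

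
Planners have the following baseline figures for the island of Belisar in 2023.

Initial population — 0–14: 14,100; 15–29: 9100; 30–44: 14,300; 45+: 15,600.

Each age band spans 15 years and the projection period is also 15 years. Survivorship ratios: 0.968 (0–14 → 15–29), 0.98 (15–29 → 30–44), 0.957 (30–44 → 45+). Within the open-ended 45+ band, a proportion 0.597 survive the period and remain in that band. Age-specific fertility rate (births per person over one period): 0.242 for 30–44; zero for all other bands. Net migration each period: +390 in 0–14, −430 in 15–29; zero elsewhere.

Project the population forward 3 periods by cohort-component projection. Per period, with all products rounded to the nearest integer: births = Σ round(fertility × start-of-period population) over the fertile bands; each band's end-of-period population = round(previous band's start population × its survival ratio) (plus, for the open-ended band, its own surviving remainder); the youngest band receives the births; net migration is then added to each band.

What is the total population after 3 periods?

34483

After projecting period 1:
Births: 14300 * 0.242 = 3461
15–29: 14100 * 0.968 = 13649
30–44: 9100 * 0.98 = 8918
45+: 14300 * 0.957 + 15600 * 0.597 = 13685 + 9313 = 22998
Net migration: 0–14 + 390 → 3851; 15–29 − 430 → 13219
End of period: [3851, 13219, 8918, 22998]
After projecting period 2:
Births: 8918 * 0.242 = 2158
15–29: 3851 * 0.968 = 3728
30–44: 13219 * 0.98 = 12955
45+: 8918 * 0.957 + 22998 * 0.597 = 8535 + 13730 = 22265
Net migration: 0–14 + 390 → 2548; 15–29 − 430 → 3298
End of period: [2548, 3298, 12955, 22265]
After projecting period 3:
Births: 12955 * 0.242 = 3135
15–29: 2548 * 0.968 = 2466
30–44: 3298 * 0.98 = 3232
45+: 12955 * 0.957 + 22265 * 0.597 = 12398 + 13292 = 25690
Net migration: 0–14 + 390 → 3525; 15–29 − 430 → 2036
End of period: [3525, 2036, 3232, 25690]
Total after period 3: 3525 + 2036 + 3232 + 25690 = 34483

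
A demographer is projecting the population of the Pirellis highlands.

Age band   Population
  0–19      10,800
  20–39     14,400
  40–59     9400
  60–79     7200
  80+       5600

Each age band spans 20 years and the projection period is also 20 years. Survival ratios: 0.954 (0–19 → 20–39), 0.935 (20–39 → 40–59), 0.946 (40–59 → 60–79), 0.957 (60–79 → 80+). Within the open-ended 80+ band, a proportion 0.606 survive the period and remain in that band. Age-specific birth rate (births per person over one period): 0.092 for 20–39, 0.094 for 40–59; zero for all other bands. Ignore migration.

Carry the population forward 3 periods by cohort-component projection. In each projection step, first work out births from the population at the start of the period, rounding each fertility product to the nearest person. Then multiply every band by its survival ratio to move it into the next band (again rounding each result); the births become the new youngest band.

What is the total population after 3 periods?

35418

(Groups numbered youngest = 1 to oldest = 5.)
Period 1.
Births: 14400 * 0.092 = 1325  |  9400 * 0.094 = 884 → total 2209
Group 2: 10800 * 0.954 = 10303
Group 3: 14400 * 0.935 = 13464
Group 4: 9400 * 0.946 = 8892
Group 5: 7200 * 0.957 + 5600 * 0.606 = 6890 + 3394 = 10284
End of period: [2209, 10303, 13464, 8892, 10284]
Period 2.
Births: 10303 * 0.092 = 948  |  13464 * 0.094 = 1266 → total 2214
Group 2: 2209 * 0.954 = 2107
Group 3: 10303 * 0.935 = 9633
Group 4: 13464 * 0.946 = 12737
Group 5: 8892 * 0.957 + 10284 * 0.606 = 8510 + 6232 = 14742
End of period: [2214, 2107, 9633, 12737, 14742]
Period 3.
Births: 2107 * 0.092 = 194  |  9633 * 0.094 = 906 → total 1100
Group 2: 2214 * 0.954 = 2112
Group 3: 2107 * 0.935 = 1970
Group 4: 9633 * 0.946 = 9113
Group 5: 12737 * 0.957 + 14742 * 0.606 = 12189 + 8934 = 21123
End of period: [1100, 2112, 1970, 9113, 21123]
Total after period 3: 1100 + 2112 + 1970 + 9113 + 21123 = 35418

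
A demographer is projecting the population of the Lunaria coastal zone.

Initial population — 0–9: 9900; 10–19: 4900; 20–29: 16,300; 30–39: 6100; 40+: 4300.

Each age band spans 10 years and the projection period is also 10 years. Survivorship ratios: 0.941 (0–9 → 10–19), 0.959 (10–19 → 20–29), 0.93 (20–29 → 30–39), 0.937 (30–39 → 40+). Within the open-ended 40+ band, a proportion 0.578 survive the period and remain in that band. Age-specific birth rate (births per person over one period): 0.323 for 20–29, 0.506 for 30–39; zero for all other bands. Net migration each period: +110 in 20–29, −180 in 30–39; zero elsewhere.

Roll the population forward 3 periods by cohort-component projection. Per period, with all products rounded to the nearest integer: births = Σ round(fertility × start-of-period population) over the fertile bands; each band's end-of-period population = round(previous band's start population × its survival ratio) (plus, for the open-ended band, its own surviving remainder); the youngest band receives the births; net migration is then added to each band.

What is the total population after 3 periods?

44438

Let band 1 be 0–9 through band 5 = 40+.
After projecting period 1:
Births: 16300 * 0.323 = 5265, 6100 * 0.506 = 3087 → 8352
Band 2: 9900 * 0.941 = 9316
Band 3: 4900 * 0.959 = 4699
Band 4: 16300 * 0.93 = 15159
Band 5: 6100 * 0.937 + 4300 * 0.578 = 5716 + 2485 = 8201
Net migration: Band 3 + 110 → 4809; Band 4 − 180 → 14979
Population now: 0–9=8352, 10–19=9316, 20–29=4809, 30–39=14979, 40+=8201
After projecting period 2:
Births: 4809 * 0.323 = 1553, 14979 * 0.506 = 7579 → 9132
Band 2: 8352 * 0.941 = 7859
Band 3: 9316 * 0.959 = 8934
Band 4: 4809 * 0.93 = 4472
Band 5: 14979 * 0.937 + 8201 * 0.578 = 14035 + 4740 = 18775
Net migration: Band 3 + 110 → 9044; Band 4 − 180 → 4292
Population now: 0–9=9132, 10–19=7859, 20–29=9044, 30–39=4292, 40+=18775
After projecting period 3:
Births: 9044 * 0.323 = 2921, 4292 * 0.506 = 2172 → 5093
Band 2: 9132 * 0.941 = 8593
Band 3: 7859 * 0.959 = 7537
Band 4: 9044 * 0.93 = 8411
Band 5: 4292 * 0.937 + 18775 * 0.578 = 4022 + 10852 = 14874
Net migration: Band 3 + 110 → 7647; Band 4 − 180 → 8231
Population now: 0–9=5093, 10–19=8593, 20–29=7647, 30–39=8231, 40+=14874
Total after period 3: 5093 + 8593 + 7647 + 8231 + 14874 = 44438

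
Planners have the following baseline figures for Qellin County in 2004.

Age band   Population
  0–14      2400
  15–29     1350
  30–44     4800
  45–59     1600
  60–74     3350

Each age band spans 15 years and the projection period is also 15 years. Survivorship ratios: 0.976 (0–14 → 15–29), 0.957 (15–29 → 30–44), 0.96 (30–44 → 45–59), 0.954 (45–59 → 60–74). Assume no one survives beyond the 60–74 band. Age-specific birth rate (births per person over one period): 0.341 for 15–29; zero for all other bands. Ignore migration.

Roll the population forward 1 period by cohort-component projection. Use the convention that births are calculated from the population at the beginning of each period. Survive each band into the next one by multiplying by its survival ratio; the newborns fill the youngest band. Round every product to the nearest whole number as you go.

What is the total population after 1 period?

10228

Period 1:
Births: 1350 * 0.341 = 460
15–29: 2400 * 0.976 = 2342
30–44: 1350 * 0.957 = 1292
45–59: 4800 * 0.96 = 4608
60–74: 1600 * 0.954 = 1526
Population now: 0–14=460, 15–29=2342, 30–44=1292, 45–59=4608, 60–74=1526
Total after period 1: 460 + 2342 + 1292 + 4608 + 1526 = 10228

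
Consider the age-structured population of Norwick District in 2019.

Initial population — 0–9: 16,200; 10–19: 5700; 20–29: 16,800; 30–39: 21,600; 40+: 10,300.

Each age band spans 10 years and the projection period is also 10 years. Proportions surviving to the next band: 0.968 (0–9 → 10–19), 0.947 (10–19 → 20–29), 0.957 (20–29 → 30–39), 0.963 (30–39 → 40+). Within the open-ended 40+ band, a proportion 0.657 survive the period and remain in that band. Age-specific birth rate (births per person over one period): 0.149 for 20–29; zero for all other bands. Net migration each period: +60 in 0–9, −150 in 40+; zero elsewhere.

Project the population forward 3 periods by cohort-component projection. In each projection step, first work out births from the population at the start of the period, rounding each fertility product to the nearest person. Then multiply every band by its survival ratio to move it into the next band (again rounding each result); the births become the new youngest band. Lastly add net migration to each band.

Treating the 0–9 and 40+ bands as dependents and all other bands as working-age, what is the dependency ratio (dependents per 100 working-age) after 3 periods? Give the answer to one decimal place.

Call the groups 1 to 5, youngest first.
[period 1]
Births: 16800 × 0.149 = 2503
Group 2: 16200 × 0.968 = 15682
Group 3: 5700 × 0.947 = 5398
Group 4: 16800 × 0.957 = 16078
Group 5: 21600 × 0.963 + 10300 × 0.657 = 20801 + 6767 = 27568
Net migration: Group 1 + 60 → 2563; Group 5 − 150 → 27418
Population now: 0–9=2563, 10–19=15682, 20–29=5398, 30–39=16078, 40+=27418
[period 2]
Births: 5398 × 0.149 = 804
Group 2: 2563 × 0.968 = 2481
Group 3: 15682 × 0.947 = 14851
Group 4: 5398 × 0.957 = 5166
Group 5: 16078 × 0.963 + 27418 × 0.657 = 15483 + 18014 = 33497
Net migration: Group 1 + 60 → 864; Group 5 − 150 → 33347
Population now: 0–9=864, 10–19=2481, 20–29=14851, 30–39=5166, 40+=33347
[period 3]
Births: 14851 × 0.149 = 2213
Group 2: 864 × 0.968 = 836
Group 3: 2481 × 0.947 = 2350
Group 4: 14851 × 0.957 = 14212
Group 5: 5166 × 0.963 + 33347 × 0.657 = 4975 + 21909 = 26884
Net migration: Group 1 + 60 → 2273; Group 5 − 150 → 26734
Population now: 0–9=2273, 10–19=836, 20–29=2350, 30–39=14212, 40+=26734
Dependents (band 0–9 + band 40+) = 2273 + 26734 = 29007; working-age = 17398; ratio = 29007/17398 × 100 = 166.7

166.7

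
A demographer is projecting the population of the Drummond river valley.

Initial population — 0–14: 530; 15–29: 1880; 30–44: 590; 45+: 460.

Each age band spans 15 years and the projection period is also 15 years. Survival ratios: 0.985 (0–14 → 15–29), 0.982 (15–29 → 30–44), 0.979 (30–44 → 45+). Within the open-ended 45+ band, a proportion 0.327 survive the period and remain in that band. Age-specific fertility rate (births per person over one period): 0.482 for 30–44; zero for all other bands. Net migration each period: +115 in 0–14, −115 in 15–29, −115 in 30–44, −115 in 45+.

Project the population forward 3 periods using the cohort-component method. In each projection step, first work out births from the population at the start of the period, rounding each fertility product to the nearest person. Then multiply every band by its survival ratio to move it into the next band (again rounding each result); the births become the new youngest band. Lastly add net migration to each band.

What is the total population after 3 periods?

1976

Numbering the bands 1..4 from youngest to oldest:
[period 1]
Births: 590 * 0.482 = 284
Band 2: 530 * 0.985 = 522
Band 3: 1880 * 0.982 = 1846
Band 4: 590 * 0.979 + 460 * 0.327 = 578 + 150 = 728
Net migration: Band 1 + 115 → 399; Band 2 − 115 → 407; Band 3 − 115 → 1731; Band 4 − 115 → 613
Giving 399 / 407 / 1731 / 613.
[period 2]
Births: 1731 * 0.482 = 834
Band 2: 399 * 0.985 = 393
Band 3: 407 * 0.982 = 400
Band 4: 1731 * 0.979 + 613 * 0.327 = 1695 + 200 = 1895
Net migration: Band 1 + 115 → 949; Band 2 − 115 → 278; Band 3 − 115 → 285; Band 4 − 115 → 1780
Giving 949 / 278 / 285 / 1780.
[period 3]
Births: 285 * 0.482 = 137
Band 2: 949 * 0.985 = 935
Band 3: 278 * 0.982 = 273
Band 4: 285 * 0.979 + 1780 * 0.327 = 279 + 582 = 861
Net migration: Band 1 + 115 → 252; Band 2 − 115 → 820; Band 3 − 115 → 158; Band 4 − 115 → 746
Giving 252 / 820 / 158 / 746.
Total after period 3: 252 + 820 + 158 + 746 = 1976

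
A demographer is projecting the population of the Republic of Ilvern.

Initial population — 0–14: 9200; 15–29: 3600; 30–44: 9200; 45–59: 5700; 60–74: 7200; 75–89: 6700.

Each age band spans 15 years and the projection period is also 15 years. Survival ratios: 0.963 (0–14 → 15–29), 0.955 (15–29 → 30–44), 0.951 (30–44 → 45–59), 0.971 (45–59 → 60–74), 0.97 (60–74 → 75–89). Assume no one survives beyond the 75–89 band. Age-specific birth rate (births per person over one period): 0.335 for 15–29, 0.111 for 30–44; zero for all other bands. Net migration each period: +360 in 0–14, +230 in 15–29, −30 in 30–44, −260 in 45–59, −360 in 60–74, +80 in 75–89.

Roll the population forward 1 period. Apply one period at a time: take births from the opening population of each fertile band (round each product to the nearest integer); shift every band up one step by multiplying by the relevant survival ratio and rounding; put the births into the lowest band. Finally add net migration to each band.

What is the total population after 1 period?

35813

After projecting period 1:
Births: 3600 × 0.335 = 1206, 9200 × 0.111 = 1021 → 2227
15–29: 9200 × 0.963 = 8860
30–44: 3600 × 0.955 = 3438
45–59: 9200 × 0.951 = 8749
60–74: 5700 × 0.971 = 5535
75–89: 7200 × 0.97 = 6984
Net migration: 0–14 + 360 → 2587; 15–29 + 230 → 9090; 30–44 − 30 → 3408; 45–59 − 260 → 8489; 60–74 − 360 → 5175; 75–89 + 80 → 7064
Giving 2587 / 9090 / 3408 / 8489 / 5175 / 7064.
Total after period 1: 2587 + 9090 + 3408 + 8489 + 5175 + 7064 = 35813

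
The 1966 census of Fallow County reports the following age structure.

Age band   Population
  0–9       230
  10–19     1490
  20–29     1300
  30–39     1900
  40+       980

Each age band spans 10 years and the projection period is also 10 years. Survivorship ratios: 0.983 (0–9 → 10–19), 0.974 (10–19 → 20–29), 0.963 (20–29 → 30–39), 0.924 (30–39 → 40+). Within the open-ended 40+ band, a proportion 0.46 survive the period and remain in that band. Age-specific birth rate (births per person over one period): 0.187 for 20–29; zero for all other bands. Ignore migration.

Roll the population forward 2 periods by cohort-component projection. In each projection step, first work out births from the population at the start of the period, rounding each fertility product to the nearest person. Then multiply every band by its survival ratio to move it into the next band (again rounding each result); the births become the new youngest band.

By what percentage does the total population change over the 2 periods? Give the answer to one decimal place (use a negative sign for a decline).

-27.1

— Period 1 —
Births: 1300 × 0.187 = 243
10–19: 230 × 0.983 = 226
20–29: 1490 × 0.974 = 1451
30–39: 1300 × 0.963 = 1252
40+: 1900 × 0.924 + 980 × 0.46 = 1756 + 451 = 2207
Giving 243 / 226 / 1451 / 1252 / 2207.
— Period 2 —
Births: 1451 × 0.187 = 271
10–19: 243 × 0.983 = 239
20–29: 226 × 0.974 = 220
30–39: 1451 × 0.963 = 1397
40+: 1252 × 0.924 + 2207 × 0.46 = 1157 + 1015 = 2172
Giving 271 / 239 / 220 / 1397 / 2172.
Total: 5900 → 4299; change = -1601; percentage change = -27.1%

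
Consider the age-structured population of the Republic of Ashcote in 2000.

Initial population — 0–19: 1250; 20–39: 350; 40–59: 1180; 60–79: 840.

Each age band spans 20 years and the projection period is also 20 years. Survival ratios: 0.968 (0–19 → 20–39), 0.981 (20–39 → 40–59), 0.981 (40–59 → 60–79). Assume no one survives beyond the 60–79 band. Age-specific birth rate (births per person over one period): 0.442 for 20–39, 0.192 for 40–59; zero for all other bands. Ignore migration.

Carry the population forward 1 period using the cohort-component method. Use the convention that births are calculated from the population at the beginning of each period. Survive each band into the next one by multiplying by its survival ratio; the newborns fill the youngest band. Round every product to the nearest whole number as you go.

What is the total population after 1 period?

Numbering the bands 1..4 from youngest to oldest:
Period 1.
Births: 350 * 0.442 = 155 ; 1180 * 0.192 = 227 → total 382
Band 2: 1250 * 0.968 = 1210
Band 3: 350 * 0.981 = 343
Band 4: 1180 * 0.981 = 1158
End of period: [382, 1210, 343, 1158]
Total after period 1: 382 + 1210 + 343 + 1158 = 3093

3093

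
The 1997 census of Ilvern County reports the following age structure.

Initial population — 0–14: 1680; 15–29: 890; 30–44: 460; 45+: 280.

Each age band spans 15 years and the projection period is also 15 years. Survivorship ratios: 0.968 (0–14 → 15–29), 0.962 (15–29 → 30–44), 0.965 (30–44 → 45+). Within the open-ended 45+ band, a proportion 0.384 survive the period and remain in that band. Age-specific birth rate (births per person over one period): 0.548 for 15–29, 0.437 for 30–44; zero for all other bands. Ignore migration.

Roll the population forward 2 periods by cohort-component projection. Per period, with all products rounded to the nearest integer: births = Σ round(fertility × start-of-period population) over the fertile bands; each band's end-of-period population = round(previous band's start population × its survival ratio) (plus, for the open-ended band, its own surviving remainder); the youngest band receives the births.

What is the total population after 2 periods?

4534

After projecting period 1:
Births: 890 × 0.548 = 488, 460 × 0.437 = 201 — total 689
15–29: 1680 × 0.968 = 1626
30–44: 890 × 0.962 = 856
45+: 460 × 0.965 + 280 × 0.384 = 444 + 108 = 552
Giving 689 / 1626 / 856 / 552.
After projecting period 2:
Births: 1626 × 0.548 = 891, 856 × 0.437 = 374 — total 1265
15–29: 689 × 0.968 = 667
30–44: 1626 × 0.962 = 1564
45+: 856 × 0.965 + 552 × 0.384 = 826 + 212 = 1038
Giving 1265 / 667 / 1564 / 1038.
Total after period 2: 1265 + 667 + 1564 + 1038 = 4534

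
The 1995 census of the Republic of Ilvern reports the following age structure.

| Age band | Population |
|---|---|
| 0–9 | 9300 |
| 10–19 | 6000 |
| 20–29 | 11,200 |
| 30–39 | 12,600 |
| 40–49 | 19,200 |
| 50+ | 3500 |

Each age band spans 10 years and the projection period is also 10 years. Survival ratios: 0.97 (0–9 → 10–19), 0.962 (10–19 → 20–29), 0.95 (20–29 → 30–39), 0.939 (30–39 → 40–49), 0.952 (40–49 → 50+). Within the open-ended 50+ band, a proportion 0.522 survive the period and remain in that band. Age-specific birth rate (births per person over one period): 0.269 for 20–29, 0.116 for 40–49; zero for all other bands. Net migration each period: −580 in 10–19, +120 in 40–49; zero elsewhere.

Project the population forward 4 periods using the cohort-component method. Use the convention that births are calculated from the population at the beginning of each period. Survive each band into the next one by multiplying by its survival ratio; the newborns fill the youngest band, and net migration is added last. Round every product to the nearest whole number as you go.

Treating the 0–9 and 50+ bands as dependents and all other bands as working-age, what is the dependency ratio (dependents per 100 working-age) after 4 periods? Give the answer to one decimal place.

108.8

Call the bands 1 to 6, youngest first.
— Period 1 —
Births: 11200 * 0.269 = 3013  |  19200 * 0.116 = 2227 ⇒ total 5240
Band 2: 9300 * 0.97 = 9021
Band 3: 6000 * 0.962 = 5772
Band 4: 11200 * 0.95 = 10640
Band 5: 12600 * 0.939 = 11831
Band 6: 19200 * 0.952 + 3500 * 0.522 = 18278 + 1827 = 20105
Net migration: Band 2 − 580 → 8441; Band 5 + 120 → 11951
Giving 5240 / 8441 / 5772 / 10640 / 11951 / 20105.
— Period 2 —
Births: 5772 * 0.269 = 1553  |  11951 * 0.116 = 1386 ⇒ total 2939
Band 2: 5240 * 0.97 = 5083
Band 3: 8441 * 0.962 = 8120
Band 4: 5772 * 0.95 = 5483
Band 5: 10640 * 0.939 = 9991
Band 6: 11951 * 0.952 + 20105 * 0.522 = 11377 + 10495 = 21872
Net migration: Band 2 − 580 → 4503; Band 5 + 120 → 10111
Giving 2939 / 4503 / 8120 / 5483 / 10111 / 21872.
— Period 3 —
Births: 8120 * 0.269 = 2184  |  10111 * 0.116 = 1173 ⇒ total 3357
Band 2: 2939 * 0.97 = 2851
Band 3: 4503 * 0.962 = 4332
Band 4: 8120 * 0.95 = 7714
Band 5: 5483 * 0.939 = 5149
Band 6: 10111 * 0.952 + 21872 * 0.522 = 9626 + 11417 = 21043
Net migration: Band 2 − 580 → 2271; Band 5 + 120 → 5269
Giving 3357 / 2271 / 4332 / 7714 / 5269 / 21043.
— Period 4 —
Births: 4332 * 0.269 = 1165  |  5269 * 0.116 = 611 ⇒ total 1776
Band 2: 3357 * 0.97 = 3256
Band 3: 2271 * 0.962 = 2185
Band 4: 4332 * 0.95 = 4115
Band 5: 7714 * 0.939 = 7243
Band 6: 5269 * 0.952 + 21043 * 0.522 = 5016 + 10984 = 16000
Net migration: Band 2 − 580 → 2676; Band 5 + 120 → 7363
Giving 1776 / 2676 / 2185 / 4115 / 7363 / 16000.
Dependents (band 0–9 + band 50+) = 1776 + 16000 = 17776; working-age = 16339; ratio = 17776/16339 × 100 = 108.8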